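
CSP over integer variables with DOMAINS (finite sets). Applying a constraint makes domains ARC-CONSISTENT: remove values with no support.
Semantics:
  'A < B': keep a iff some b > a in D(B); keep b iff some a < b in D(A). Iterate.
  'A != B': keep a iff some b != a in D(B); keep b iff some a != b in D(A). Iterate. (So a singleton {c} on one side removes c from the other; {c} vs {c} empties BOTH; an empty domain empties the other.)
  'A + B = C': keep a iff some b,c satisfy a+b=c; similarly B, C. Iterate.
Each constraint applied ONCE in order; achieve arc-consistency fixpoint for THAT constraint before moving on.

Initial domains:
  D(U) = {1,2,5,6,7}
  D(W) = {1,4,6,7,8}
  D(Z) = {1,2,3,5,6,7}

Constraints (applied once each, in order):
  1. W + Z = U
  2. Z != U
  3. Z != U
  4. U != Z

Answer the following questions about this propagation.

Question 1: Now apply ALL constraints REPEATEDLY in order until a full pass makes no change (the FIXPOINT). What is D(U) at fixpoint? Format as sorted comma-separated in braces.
pass 0 (initial): D(U)={1,2,5,6,7}
pass 1: U {1,2,5,6,7}->{2,5,6,7}; W {1,4,6,7,8}->{1,4,6}; Z {1,2,3,5,6,7}->{1,2,3,5,6}
pass 2: no change
Fixpoint after 2 passes: D(U) = {2,5,6,7}

Answer: {2,5,6,7}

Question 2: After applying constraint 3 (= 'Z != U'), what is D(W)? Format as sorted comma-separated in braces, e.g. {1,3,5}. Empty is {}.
Constraint 1 (W + Z = U) on D(W)={1,4,6,7,8} D(Z)={1,2,3,5,6,7} D(U)={1,2,5,6,7}: W {1,4,6,7,8}->{1,4,6}; Z {1,2,3,5,6,7}->{1,2,3,5,6}; U {1,2,5,6,7}->{2,5,6,7}
Constraint 2 (Z != U) on D(Z)={1,2,3,5,6} D(U)={2,5,6,7}: no change
Constraint 3 (Z != U) on D(Z)={1,2,3,5,6} D(U)={2,5,6,7}: no change
So after constraint 3: D(W) = {1,4,6}

Answer: {1,4,6}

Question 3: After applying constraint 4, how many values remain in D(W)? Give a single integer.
Constraint 1 (W + Z = U) on D(W)={1,4,6,7,8} D(Z)={1,2,3,5,6,7} D(U)={1,2,5,6,7}: W {1,4,6,7,8}->{1,4,6}; Z {1,2,3,5,6,7}->{1,2,3,5,6}; U {1,2,5,6,7}->{2,5,6,7}
Constraint 2 (Z != U) on D(Z)={1,2,3,5,6} D(U)={2,5,6,7}: no change
Constraint 3 (Z != U) on D(Z)={1,2,3,5,6} D(U)={2,5,6,7}: no change
Constraint 4 (U != Z) on D(U)={2,5,6,7} D(Z)={1,2,3,5,6}: no change
So after constraint 4: D(W)={1,4,6}, size = 3

Answer: 3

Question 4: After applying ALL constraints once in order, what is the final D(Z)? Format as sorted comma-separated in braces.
Answer: {1,2,3,5,6}

Derivation:
Constraint 1 (W + Z = U) on D(W)={1,4,6,7,8} D(Z)={1,2,3,5,6,7} D(U)={1,2,5,6,7}: W {1,4,6,7,8}->{1,4,6}; Z {1,2,3,5,6,7}->{1,2,3,5,6}; U {1,2,5,6,7}->{2,5,6,7}
Constraint 2 (Z != U) on D(Z)={1,2,3,5,6} D(U)={2,5,6,7}: no change
Constraint 3 (Z != U) on D(Z)={1,2,3,5,6} D(U)={2,5,6,7}: no change
Constraint 4 (U != Z) on D(U)={2,5,6,7} D(Z)={1,2,3,5,6}: no change
So after all 4 constraints: D(Z) = {1,2,3,5,6}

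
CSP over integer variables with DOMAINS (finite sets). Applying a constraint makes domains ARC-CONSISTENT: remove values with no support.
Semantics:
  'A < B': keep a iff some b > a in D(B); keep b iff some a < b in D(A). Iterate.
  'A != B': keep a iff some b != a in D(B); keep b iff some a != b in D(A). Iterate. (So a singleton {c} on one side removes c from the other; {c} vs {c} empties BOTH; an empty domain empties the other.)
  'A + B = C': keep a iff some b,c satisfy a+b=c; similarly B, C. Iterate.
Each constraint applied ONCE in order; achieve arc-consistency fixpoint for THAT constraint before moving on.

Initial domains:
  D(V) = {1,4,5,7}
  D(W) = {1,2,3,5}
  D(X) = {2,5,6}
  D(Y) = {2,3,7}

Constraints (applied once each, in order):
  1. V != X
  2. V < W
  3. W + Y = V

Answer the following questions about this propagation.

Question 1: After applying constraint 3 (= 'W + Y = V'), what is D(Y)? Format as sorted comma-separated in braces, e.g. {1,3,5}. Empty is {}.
Constraint 1 (V != X) on D(V)={1,4,5,7} D(X)={2,5,6}: no change
Constraint 2 (V < W) on D(V)={1,4,5,7} D(W)={1,2,3,5}: V {1,4,5,7}->{1,4}; W {1,2,3,5}->{2,3,5}
Constraint 3 (W + Y = V) on D(W)={2,3,5} D(Y)={2,3,7} D(V)={1,4}: W {2,3,5}->{2}; Y {2,3,7}->{2}; V {1,4}->{4}
So after constraint 3: D(Y) = {2}

Answer: {2}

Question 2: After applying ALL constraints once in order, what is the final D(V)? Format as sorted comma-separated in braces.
Answer: {4}

Derivation:
Constraint 1 (V != X) on D(V)={1,4,5,7} D(X)={2,5,6}: no change
Constraint 2 (V < W) on D(V)={1,4,5,7} D(W)={1,2,3,5}: V {1,4,5,7}->{1,4}; W {1,2,3,5}->{2,3,5}
Constraint 3 (W + Y = V) on D(W)={2,3,5} D(Y)={2,3,7} D(V)={1,4}: W {2,3,5}->{2}; Y {2,3,7}->{2}; V {1,4}->{4}
So after all 3 constraints: D(V) = {4}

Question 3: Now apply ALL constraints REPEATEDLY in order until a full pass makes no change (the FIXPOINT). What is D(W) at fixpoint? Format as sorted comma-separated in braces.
Answer: {}

Derivation:
pass 0 (initial): D(W)={1,2,3,5}
pass 1: V {1,4,5,7}->{4}; W {1,2,3,5}->{2}; Y {2,3,7}->{2}
pass 2: V {4}->{}; W {2}->{}; Y {2}->{}
pass 3: X {2,5,6}->{}
pass 4: no change
Fixpoint after 4 passes: D(W) = {}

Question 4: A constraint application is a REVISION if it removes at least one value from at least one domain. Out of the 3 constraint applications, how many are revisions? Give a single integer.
Constraint 1 (V != X) on D(V)={1,4,5,7} D(X)={2,5,6}: no change => not a revision
Constraint 2 (V < W) on D(V)={1,4,5,7} D(W)={1,2,3,5}: V {1,4,5,7}->{1,4}; W {1,2,3,5}->{2,3,5} => REVISION
Constraint 3 (W + Y = V) on D(W)={2,3,5} D(Y)={2,3,7} D(V)={1,4}: W {2,3,5}->{2}; Y {2,3,7}->{2}; V {1,4}->{4} => REVISION
Total revisions = 2

Answer: 2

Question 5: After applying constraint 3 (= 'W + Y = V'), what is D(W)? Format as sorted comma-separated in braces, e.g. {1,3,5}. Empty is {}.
Answer: {2}

Derivation:
Constraint 1 (V != X) on D(V)={1,4,5,7} D(X)={2,5,6}: no change
Constraint 2 (V < W) on D(V)={1,4,5,7} D(W)={1,2,3,5}: V {1,4,5,7}->{1,4}; W {1,2,3,5}->{2,3,5}
Constraint 3 (W + Y = V) on D(W)={2,3,5} D(Y)={2,3,7} D(V)={1,4}: W {2,3,5}->{2}; Y {2,3,7}->{2}; V {1,4}->{4}
So after constraint 3: D(W) = {2}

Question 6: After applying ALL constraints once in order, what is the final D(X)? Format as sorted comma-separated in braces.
Answer: {2,5,6}

Derivation:
Constraint 1 (V != X) on D(V)={1,4,5,7} D(X)={2,5,6}: no change
Constraint 2 (V < W) on D(V)={1,4,5,7} D(W)={1,2,3,5}: V {1,4,5,7}->{1,4}; W {1,2,3,5}->{2,3,5}
Constraint 3 (W + Y = V) on D(W)={2,3,5} D(Y)={2,3,7} D(V)={1,4}: W {2,3,5}->{2}; Y {2,3,7}->{2}; V {1,4}->{4}
So after all 3 constraints: D(X) = {2,5,6}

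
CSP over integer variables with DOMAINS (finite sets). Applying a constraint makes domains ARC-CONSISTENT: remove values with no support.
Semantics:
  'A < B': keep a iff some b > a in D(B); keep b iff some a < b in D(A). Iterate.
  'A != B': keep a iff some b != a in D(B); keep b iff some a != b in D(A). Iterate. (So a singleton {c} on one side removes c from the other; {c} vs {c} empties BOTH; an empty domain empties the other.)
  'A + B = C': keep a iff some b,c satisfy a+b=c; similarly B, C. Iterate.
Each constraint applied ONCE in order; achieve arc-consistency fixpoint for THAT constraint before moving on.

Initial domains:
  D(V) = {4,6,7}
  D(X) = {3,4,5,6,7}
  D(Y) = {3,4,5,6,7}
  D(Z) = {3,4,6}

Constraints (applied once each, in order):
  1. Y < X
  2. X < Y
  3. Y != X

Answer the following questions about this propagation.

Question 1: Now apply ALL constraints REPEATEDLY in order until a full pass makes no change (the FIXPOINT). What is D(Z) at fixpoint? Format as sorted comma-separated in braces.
Answer: {3,4,6}

Derivation:
pass 0 (initial): D(Z)={3,4,6}
pass 1: X {3,4,5,6,7}->{4,5}; Y {3,4,5,6,7}->{5,6}
pass 2: X {4,5}->{}; Y {5,6}->{}
pass 3: no change
Fixpoint after 3 passes: D(Z) = {3,4,6}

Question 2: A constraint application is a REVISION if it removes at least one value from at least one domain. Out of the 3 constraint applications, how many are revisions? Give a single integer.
Answer: 2

Derivation:
Constraint 1 (Y < X) on D(Y)={3,4,5,6,7} D(X)={3,4,5,6,7}: Y {3,4,5,6,7}->{3,4,5,6}; X {3,4,5,6,7}->{4,5,6,7} => REVISION
Constraint 2 (X < Y) on D(X)={4,5,6,7} D(Y)={3,4,5,6}: X {4,5,6,7}->{4,5}; Y {3,4,5,6}->{5,6} => REVISION
Constraint 3 (Y != X) on D(Y)={5,6} D(X)={4,5}: no change => not a revision
Total revisions = 2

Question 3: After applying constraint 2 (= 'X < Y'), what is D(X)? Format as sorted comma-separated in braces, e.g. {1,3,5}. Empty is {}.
Constraint 1 (Y < X) on D(Y)={3,4,5,6,7} D(X)={3,4,5,6,7}: Y {3,4,5,6,7}->{3,4,5,6}; X {3,4,5,6,7}->{4,5,6,7}
Constraint 2 (X < Y) on D(X)={4,5,6,7} D(Y)={3,4,5,6}: X {4,5,6,7}->{4,5}; Y {3,4,5,6}->{5,6}
So after constraint 2: D(X) = {4,5}

Answer: {4,5}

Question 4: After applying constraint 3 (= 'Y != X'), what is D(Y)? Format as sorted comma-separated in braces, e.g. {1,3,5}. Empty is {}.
Answer: {5,6}

Derivation:
Constraint 1 (Y < X) on D(Y)={3,4,5,6,7} D(X)={3,4,5,6,7}: Y {3,4,5,6,7}->{3,4,5,6}; X {3,4,5,6,7}->{4,5,6,7}
Constraint 2 (X < Y) on D(X)={4,5,6,7} D(Y)={3,4,5,6}: X {4,5,6,7}->{4,5}; Y {3,4,5,6}->{5,6}
Constraint 3 (Y != X) on D(Y)={5,6} D(X)={4,5}: no change
So after constraint 3: D(Y) = {5,6}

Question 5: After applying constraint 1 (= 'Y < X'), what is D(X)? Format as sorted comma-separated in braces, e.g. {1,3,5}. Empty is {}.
Answer: {4,5,6,7}

Derivation:
Constraint 1 (Y < X) on D(Y)={3,4,5,6,7} D(X)={3,4,5,6,7}: Y {3,4,5,6,7}->{3,4,5,6}; X {3,4,5,6,7}->{4,5,6,7}
So after constraint 1: D(X) = {4,5,6,7}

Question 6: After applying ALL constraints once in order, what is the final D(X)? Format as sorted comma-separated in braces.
Constraint 1 (Y < X) on D(Y)={3,4,5,6,7} D(X)={3,4,5,6,7}: Y {3,4,5,6,7}->{3,4,5,6}; X {3,4,5,6,7}->{4,5,6,7}
Constraint 2 (X < Y) on D(X)={4,5,6,7} D(Y)={3,4,5,6}: X {4,5,6,7}->{4,5}; Y {3,4,5,6}->{5,6}
Constraint 3 (Y != X) on D(Y)={5,6} D(X)={4,5}: no change
So after all 3 constraints: D(X) = {4,5}

Answer: {4,5}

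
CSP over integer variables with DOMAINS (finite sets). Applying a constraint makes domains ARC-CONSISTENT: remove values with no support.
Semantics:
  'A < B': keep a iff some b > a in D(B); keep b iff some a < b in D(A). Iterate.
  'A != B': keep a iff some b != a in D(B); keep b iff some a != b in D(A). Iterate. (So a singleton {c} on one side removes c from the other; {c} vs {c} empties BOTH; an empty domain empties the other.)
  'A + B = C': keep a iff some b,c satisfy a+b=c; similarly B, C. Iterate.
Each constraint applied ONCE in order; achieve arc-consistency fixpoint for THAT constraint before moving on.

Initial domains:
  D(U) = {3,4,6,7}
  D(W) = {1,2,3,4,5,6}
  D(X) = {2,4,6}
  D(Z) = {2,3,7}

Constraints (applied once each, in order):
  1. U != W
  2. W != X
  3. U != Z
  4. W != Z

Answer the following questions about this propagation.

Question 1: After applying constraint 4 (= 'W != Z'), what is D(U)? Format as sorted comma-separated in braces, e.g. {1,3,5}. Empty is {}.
Constraint 1 (U != W) on D(U)={3,4,6,7} D(W)={1,2,3,4,5,6}: no change
Constraint 2 (W != X) on D(W)={1,2,3,4,5,6} D(X)={2,4,6}: no change
Constraint 3 (U != Z) on D(U)={3,4,6,7} D(Z)={2,3,7}: no change
Constraint 4 (W != Z) on D(W)={1,2,3,4,5,6} D(Z)={2,3,7}: no change
So after constraint 4: D(U) = {3,4,6,7}

Answer: {3,4,6,7}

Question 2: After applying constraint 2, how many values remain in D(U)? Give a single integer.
Answer: 4

Derivation:
Constraint 1 (U != W) on D(U)={3,4,6,7} D(W)={1,2,3,4,5,6}: no change
Constraint 2 (W != X) on D(W)={1,2,3,4,5,6} D(X)={2,4,6}: no change
So after constraint 2: D(U)={3,4,6,7}, size = 4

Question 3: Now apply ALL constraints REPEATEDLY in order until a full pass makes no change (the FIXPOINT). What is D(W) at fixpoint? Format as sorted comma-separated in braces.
Answer: {1,2,3,4,5,6}

Derivation:
pass 0 (initial): D(W)={1,2,3,4,5,6}
pass 1: no change
Fixpoint after 1 passes: D(W) = {1,2,3,4,5,6}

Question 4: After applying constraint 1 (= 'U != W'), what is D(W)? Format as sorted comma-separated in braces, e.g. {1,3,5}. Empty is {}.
Constraint 1 (U != W) on D(U)={3,4,6,7} D(W)={1,2,3,4,5,6}: no change
So after constraint 1: D(W) = {1,2,3,4,5,6}

Answer: {1,2,3,4,5,6}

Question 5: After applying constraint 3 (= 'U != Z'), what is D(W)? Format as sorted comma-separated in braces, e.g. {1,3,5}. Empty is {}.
Constraint 1 (U != W) on D(U)={3,4,6,7} D(W)={1,2,3,4,5,6}: no change
Constraint 2 (W != X) on D(W)={1,2,3,4,5,6} D(X)={2,4,6}: no change
Constraint 3 (U != Z) on D(U)={3,4,6,7} D(Z)={2,3,7}: no change
So after constraint 3: D(W) = {1,2,3,4,5,6}

Answer: {1,2,3,4,5,6}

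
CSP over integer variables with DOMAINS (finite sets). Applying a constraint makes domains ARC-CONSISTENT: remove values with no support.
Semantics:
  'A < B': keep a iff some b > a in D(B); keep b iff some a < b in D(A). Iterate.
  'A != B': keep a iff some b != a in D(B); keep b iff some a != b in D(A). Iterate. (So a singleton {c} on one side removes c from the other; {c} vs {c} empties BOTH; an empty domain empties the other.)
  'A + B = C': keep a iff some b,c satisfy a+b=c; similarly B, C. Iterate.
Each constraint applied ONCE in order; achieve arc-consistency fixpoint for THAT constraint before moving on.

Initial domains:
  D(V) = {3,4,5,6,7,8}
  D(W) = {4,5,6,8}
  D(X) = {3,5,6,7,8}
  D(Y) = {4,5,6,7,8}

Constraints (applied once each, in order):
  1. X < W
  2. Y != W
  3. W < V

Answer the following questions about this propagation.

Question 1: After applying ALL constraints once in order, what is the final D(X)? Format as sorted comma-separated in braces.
Answer: {3,5,6,7}

Derivation:
Constraint 1 (X < W) on D(X)={3,5,6,7,8} D(W)={4,5,6,8}: X {3,5,6,7,8}->{3,5,6,7}
Constraint 2 (Y != W) on D(Y)={4,5,6,7,8} D(W)={4,5,6,8}: no change
Constraint 3 (W < V) on D(W)={4,5,6,8} D(V)={3,4,5,6,7,8}: W {4,5,6,8}->{4,5,6}; V {3,4,5,6,7,8}->{5,6,7,8}
So after all 3 constraints: D(X) = {3,5,6,7}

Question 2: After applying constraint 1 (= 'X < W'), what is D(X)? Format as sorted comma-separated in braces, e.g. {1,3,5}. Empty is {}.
Constraint 1 (X < W) on D(X)={3,5,6,7,8} D(W)={4,5,6,8}: X {3,5,6,7,8}->{3,5,6,7}
So after constraint 1: D(X) = {3,5,6,7}

Answer: {3,5,6,7}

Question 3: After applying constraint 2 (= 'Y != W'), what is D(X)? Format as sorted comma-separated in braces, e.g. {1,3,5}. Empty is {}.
Constraint 1 (X < W) on D(X)={3,5,6,7,8} D(W)={4,5,6,8}: X {3,5,6,7,8}->{3,5,6,7}
Constraint 2 (Y != W) on D(Y)={4,5,6,7,8} D(W)={4,5,6,8}: no change
So after constraint 2: D(X) = {3,5,6,7}

Answer: {3,5,6,7}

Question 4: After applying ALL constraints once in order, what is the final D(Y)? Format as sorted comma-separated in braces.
Constraint 1 (X < W) on D(X)={3,5,6,7,8} D(W)={4,5,6,8}: X {3,5,6,7,8}->{3,5,6,7}
Constraint 2 (Y != W) on D(Y)={4,5,6,7,8} D(W)={4,5,6,8}: no change
Constraint 3 (W < V) on D(W)={4,5,6,8} D(V)={3,4,5,6,7,8}: W {4,5,6,8}->{4,5,6}; V {3,4,5,6,7,8}->{5,6,7,8}
So after all 3 constraints: D(Y) = {4,5,6,7,8}

Answer: {4,5,6,7,8}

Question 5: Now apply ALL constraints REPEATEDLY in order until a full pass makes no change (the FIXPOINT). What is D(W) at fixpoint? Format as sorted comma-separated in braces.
pass 0 (initial): D(W)={4,5,6,8}
pass 1: V {3,4,5,6,7,8}->{5,6,7,8}; W {4,5,6,8}->{4,5,6}; X {3,5,6,7,8}->{3,5,6,7}
pass 2: X {3,5,6,7}->{3,5}
pass 3: no change
Fixpoint after 3 passes: D(W) = {4,5,6}

Answer: {4,5,6}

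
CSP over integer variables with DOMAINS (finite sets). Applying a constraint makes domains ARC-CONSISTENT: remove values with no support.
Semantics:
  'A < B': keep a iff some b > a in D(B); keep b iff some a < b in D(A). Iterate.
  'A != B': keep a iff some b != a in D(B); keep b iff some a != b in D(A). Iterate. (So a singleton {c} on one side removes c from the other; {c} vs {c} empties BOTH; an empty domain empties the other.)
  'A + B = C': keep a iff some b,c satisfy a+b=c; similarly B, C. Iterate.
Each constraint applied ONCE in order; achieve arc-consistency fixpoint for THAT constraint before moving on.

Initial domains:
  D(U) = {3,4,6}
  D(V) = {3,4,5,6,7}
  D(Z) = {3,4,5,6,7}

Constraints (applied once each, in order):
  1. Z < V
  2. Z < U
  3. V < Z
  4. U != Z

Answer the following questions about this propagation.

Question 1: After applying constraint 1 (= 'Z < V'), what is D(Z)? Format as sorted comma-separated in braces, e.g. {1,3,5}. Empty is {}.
Answer: {3,4,5,6}

Derivation:
Constraint 1 (Z < V) on D(Z)={3,4,5,6,7} D(V)={3,4,5,6,7}: Z {3,4,5,6,7}->{3,4,5,6}; V {3,4,5,6,7}->{4,5,6,7}
So after constraint 1: D(Z) = {3,4,5,6}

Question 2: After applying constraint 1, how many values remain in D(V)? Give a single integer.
Answer: 4

Derivation:
Constraint 1 (Z < V) on D(Z)={3,4,5,6,7} D(V)={3,4,5,6,7}: Z {3,4,5,6,7}->{3,4,5,6}; V {3,4,5,6,7}->{4,5,6,7}
So after constraint 1: D(V)={4,5,6,7}, size = 4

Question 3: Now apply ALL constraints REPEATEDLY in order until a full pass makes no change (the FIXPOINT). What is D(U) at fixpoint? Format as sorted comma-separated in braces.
pass 0 (initial): D(U)={3,4,6}
pass 1: U {3,4,6}->{4,6}; V {3,4,5,6,7}->{4}; Z {3,4,5,6,7}->{5}
pass 2: U {4,6}->{}; V {4}->{}; Z {5}->{}
pass 3: no change
Fixpoint after 3 passes: D(U) = {}

Answer: {}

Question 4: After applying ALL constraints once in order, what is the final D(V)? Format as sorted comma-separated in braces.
Answer: {4}

Derivation:
Constraint 1 (Z < V) on D(Z)={3,4,5,6,7} D(V)={3,4,5,6,7}: Z {3,4,5,6,7}->{3,4,5,6}; V {3,4,5,6,7}->{4,5,6,7}
Constraint 2 (Z < U) on D(Z)={3,4,5,6} D(U)={3,4,6}: Z {3,4,5,6}->{3,4,5}; U {3,4,6}->{4,6}
Constraint 3 (V < Z) on D(V)={4,5,6,7} D(Z)={3,4,5}: V {4,5,6,7}->{4}; Z {3,4,5}->{5}
Constraint 4 (U != Z) on D(U)={4,6} D(Z)={5}: no change
So after all 4 constraints: D(V) = {4}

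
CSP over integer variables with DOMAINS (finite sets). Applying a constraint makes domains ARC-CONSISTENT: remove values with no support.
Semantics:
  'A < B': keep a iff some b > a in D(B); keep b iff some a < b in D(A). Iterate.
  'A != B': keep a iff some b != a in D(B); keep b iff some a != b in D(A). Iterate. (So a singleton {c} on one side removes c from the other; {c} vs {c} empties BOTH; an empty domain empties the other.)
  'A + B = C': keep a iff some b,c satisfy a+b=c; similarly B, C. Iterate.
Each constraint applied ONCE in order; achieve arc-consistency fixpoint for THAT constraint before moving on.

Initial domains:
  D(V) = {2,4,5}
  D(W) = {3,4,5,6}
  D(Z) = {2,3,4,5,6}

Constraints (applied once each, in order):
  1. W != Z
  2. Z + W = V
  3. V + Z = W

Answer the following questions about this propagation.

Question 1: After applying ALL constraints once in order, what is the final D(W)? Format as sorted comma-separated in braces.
Answer: {}

Derivation:
Constraint 1 (W != Z) on D(W)={3,4,5,6} D(Z)={2,3,4,5,6}: no change
Constraint 2 (Z + W = V) on D(Z)={2,3,4,5,6} D(W)={3,4,5,6} D(V)={2,4,5}: Z {2,3,4,5,6}->{2}; W {3,4,5,6}->{3}; V {2,4,5}->{5}
Constraint 3 (V + Z = W) on D(V)={5} D(Z)={2} D(W)={3}: V {5}->{}; Z {2}->{}; W {3}->{}
So after all 3 constraints: D(W) = {}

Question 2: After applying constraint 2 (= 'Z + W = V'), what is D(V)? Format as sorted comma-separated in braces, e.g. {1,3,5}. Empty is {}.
Constraint 1 (W != Z) on D(W)={3,4,5,6} D(Z)={2,3,4,5,6}: no change
Constraint 2 (Z + W = V) on D(Z)={2,3,4,5,6} D(W)={3,4,5,6} D(V)={2,4,5}: Z {2,3,4,5,6}->{2}; W {3,4,5,6}->{3}; V {2,4,5}->{5}
So after constraint 2: D(V) = {5}

Answer: {5}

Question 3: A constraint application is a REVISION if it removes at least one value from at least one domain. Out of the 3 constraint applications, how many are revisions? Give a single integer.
Answer: 2

Derivation:
Constraint 1 (W != Z) on D(W)={3,4,5,6} D(Z)={2,3,4,5,6}: no change => not a revision
Constraint 2 (Z + W = V) on D(Z)={2,3,4,5,6} D(W)={3,4,5,6} D(V)={2,4,5}: Z {2,3,4,5,6}->{2}; W {3,4,5,6}->{3}; V {2,4,5}->{5} => REVISION
Constraint 3 (V + Z = W) on D(V)={5} D(Z)={2} D(W)={3}: V {5}->{}; Z {2}->{}; W {3}->{} => REVISION
Total revisions = 2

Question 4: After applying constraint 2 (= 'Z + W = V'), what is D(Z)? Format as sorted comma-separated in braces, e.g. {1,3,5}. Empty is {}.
Answer: {2}

Derivation:
Constraint 1 (W != Z) on D(W)={3,4,5,6} D(Z)={2,3,4,5,6}: no change
Constraint 2 (Z + W = V) on D(Z)={2,3,4,5,6} D(W)={3,4,5,6} D(V)={2,4,5}: Z {2,3,4,5,6}->{2}; W {3,4,5,6}->{3}; V {2,4,5}->{5}
So after constraint 2: D(Z) = {2}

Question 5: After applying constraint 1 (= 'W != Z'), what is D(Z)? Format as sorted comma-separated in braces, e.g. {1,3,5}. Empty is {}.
Answer: {2,3,4,5,6}

Derivation:
Constraint 1 (W != Z) on D(W)={3,4,5,6} D(Z)={2,3,4,5,6}: no change
So after constraint 1: D(Z) = {2,3,4,5,6}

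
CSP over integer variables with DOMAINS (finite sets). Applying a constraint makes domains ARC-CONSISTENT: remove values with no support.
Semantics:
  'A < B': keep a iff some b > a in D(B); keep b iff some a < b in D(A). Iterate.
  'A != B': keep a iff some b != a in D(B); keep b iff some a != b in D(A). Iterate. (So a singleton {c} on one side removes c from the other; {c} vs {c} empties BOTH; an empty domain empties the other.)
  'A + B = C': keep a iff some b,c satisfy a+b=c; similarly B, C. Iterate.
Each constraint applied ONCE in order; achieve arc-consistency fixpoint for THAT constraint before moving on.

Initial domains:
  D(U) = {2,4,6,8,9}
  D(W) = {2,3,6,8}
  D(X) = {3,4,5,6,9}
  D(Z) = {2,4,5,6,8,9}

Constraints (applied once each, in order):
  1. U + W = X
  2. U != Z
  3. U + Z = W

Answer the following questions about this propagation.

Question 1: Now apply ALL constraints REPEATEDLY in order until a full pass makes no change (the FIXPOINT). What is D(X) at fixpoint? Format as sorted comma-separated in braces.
Answer: {}

Derivation:
pass 0 (initial): D(X)={3,4,5,6,9}
pass 1: U {2,4,6,8,9}->{}; W {2,3,6,8}->{}; X {3,4,5,6,9}->{4,5,6,9}; Z {2,4,5,6,8,9}->{}
pass 2: X {4,5,6,9}->{}
pass 3: no change
Fixpoint after 3 passes: D(X) = {}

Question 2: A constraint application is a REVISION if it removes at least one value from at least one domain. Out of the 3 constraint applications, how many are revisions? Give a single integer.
Constraint 1 (U + W = X) on D(U)={2,4,6,8,9} D(W)={2,3,6,8} D(X)={3,4,5,6,9}: U {2,4,6,8,9}->{2,4,6}; W {2,3,6,8}->{2,3}; X {3,4,5,6,9}->{4,5,6,9} => REVISION
Constraint 2 (U != Z) on D(U)={2,4,6} D(Z)={2,4,5,6,8,9}: no change => not a revision
Constraint 3 (U + Z = W) on D(U)={2,4,6} D(Z)={2,4,5,6,8,9} D(W)={2,3}: U {2,4,6}->{}; Z {2,4,5,6,8,9}->{}; W {2,3}->{} => REVISION
Total revisions = 2

Answer: 2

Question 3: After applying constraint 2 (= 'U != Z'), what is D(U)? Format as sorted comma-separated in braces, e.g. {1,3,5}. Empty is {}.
Answer: {2,4,6}

Derivation:
Constraint 1 (U + W = X) on D(U)={2,4,6,8,9} D(W)={2,3,6,8} D(X)={3,4,5,6,9}: U {2,4,6,8,9}->{2,4,6}; W {2,3,6,8}->{2,3}; X {3,4,5,6,9}->{4,5,6,9}
Constraint 2 (U != Z) on D(U)={2,4,6} D(Z)={2,4,5,6,8,9}: no change
So after constraint 2: D(U) = {2,4,6}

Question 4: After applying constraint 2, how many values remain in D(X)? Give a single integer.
Answer: 4

Derivation:
Constraint 1 (U + W = X) on D(U)={2,4,6,8,9} D(W)={2,3,6,8} D(X)={3,4,5,6,9}: U {2,4,6,8,9}->{2,4,6}; W {2,3,6,8}->{2,3}; X {3,4,5,6,9}->{4,5,6,9}
Constraint 2 (U != Z) on D(U)={2,4,6} D(Z)={2,4,5,6,8,9}: no change
So after constraint 2: D(X)={4,5,6,9}, size = 4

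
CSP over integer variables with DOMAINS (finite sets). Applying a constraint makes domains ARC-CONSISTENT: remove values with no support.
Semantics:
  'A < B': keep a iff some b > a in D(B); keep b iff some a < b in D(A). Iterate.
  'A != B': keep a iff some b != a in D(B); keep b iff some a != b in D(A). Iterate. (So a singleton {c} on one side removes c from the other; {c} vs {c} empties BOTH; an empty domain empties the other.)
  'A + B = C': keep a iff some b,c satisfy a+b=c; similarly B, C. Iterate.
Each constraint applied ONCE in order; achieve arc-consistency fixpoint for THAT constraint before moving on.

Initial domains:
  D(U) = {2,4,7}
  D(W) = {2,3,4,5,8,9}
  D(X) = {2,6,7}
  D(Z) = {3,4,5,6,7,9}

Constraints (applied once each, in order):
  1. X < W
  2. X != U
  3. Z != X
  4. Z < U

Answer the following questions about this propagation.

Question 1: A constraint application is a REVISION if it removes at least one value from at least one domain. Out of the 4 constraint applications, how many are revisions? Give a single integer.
Answer: 2

Derivation:
Constraint 1 (X < W) on D(X)={2,6,7} D(W)={2,3,4,5,8,9}: W {2,3,4,5,8,9}->{3,4,5,8,9} => REVISION
Constraint 2 (X != U) on D(X)={2,6,7} D(U)={2,4,7}: no change => not a revision
Constraint 3 (Z != X) on D(Z)={3,4,5,6,7,9} D(X)={2,6,7}: no change => not a revision
Constraint 4 (Z < U) on D(Z)={3,4,5,6,7,9} D(U)={2,4,7}: Z {3,4,5,6,7,9}->{3,4,5,6}; U {2,4,7}->{4,7} => REVISION
Total revisions = 2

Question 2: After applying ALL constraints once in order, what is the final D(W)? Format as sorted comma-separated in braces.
Answer: {3,4,5,8,9}

Derivation:
Constraint 1 (X < W) on D(X)={2,6,7} D(W)={2,3,4,5,8,9}: W {2,3,4,5,8,9}->{3,4,5,8,9}
Constraint 2 (X != U) on D(X)={2,6,7} D(U)={2,4,7}: no change
Constraint 3 (Z != X) on D(Z)={3,4,5,6,7,9} D(X)={2,6,7}: no change
Constraint 4 (Z < U) on D(Z)={3,4,5,6,7,9} D(U)={2,4,7}: Z {3,4,5,6,7,9}->{3,4,5,6}; U {2,4,7}->{4,7}
So after all 4 constraints: D(W) = {3,4,5,8,9}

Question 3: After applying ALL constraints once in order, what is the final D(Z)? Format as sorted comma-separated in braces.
Constraint 1 (X < W) on D(X)={2,6,7} D(W)={2,3,4,5,8,9}: W {2,3,4,5,8,9}->{3,4,5,8,9}
Constraint 2 (X != U) on D(X)={2,6,7} D(U)={2,4,7}: no change
Constraint 3 (Z != X) on D(Z)={3,4,5,6,7,9} D(X)={2,6,7}: no change
Constraint 4 (Z < U) on D(Z)={3,4,5,6,7,9} D(U)={2,4,7}: Z {3,4,5,6,7,9}->{3,4,5,6}; U {2,4,7}->{4,7}
So after all 4 constraints: D(Z) = {3,4,5,6}

Answer: {3,4,5,6}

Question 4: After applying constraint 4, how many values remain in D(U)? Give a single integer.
Answer: 2

Derivation:
Constraint 1 (X < W) on D(X)={2,6,7} D(W)={2,3,4,5,8,9}: W {2,3,4,5,8,9}->{3,4,5,8,9}
Constraint 2 (X != U) on D(X)={2,6,7} D(U)={2,4,7}: no change
Constraint 3 (Z != X) on D(Z)={3,4,5,6,7,9} D(X)={2,6,7}: no change
Constraint 4 (Z < U) on D(Z)={3,4,5,6,7,9} D(U)={2,4,7}: Z {3,4,5,6,7,9}->{3,4,5,6}; U {2,4,7}->{4,7}
So after constraint 4: D(U)={4,7}, size = 2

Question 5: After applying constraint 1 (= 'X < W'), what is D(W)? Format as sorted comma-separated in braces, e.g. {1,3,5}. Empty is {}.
Answer: {3,4,5,8,9}

Derivation:
Constraint 1 (X < W) on D(X)={2,6,7} D(W)={2,3,4,5,8,9}: W {2,3,4,5,8,9}->{3,4,5,8,9}
So after constraint 1: D(W) = {3,4,5,8,9}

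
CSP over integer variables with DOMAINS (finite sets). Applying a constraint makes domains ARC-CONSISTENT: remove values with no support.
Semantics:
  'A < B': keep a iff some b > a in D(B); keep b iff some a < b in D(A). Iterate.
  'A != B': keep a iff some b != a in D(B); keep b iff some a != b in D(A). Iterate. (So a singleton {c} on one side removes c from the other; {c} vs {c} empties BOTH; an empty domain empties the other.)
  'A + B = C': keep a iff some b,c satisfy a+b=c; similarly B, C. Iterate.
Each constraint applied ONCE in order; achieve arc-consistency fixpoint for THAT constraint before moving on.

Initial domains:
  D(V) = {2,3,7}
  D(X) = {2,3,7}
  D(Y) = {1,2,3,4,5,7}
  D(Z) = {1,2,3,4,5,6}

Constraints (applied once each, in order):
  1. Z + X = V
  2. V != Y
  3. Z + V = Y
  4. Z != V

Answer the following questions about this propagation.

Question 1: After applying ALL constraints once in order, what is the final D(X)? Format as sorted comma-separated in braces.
Constraint 1 (Z + X = V) on D(Z)={1,2,3,4,5,6} D(X)={2,3,7} D(V)={2,3,7}: Z {1,2,3,4,5,6}->{1,4,5}; X {2,3,7}->{2,3}; V {2,3,7}->{3,7}
Constraint 2 (V != Y) on D(V)={3,7} D(Y)={1,2,3,4,5,7}: no change
Constraint 3 (Z + V = Y) on D(Z)={1,4,5} D(V)={3,7} D(Y)={1,2,3,4,5,7}: Z {1,4,5}->{1,4}; V {3,7}->{3}; Y {1,2,3,4,5,7}->{4,7}
Constraint 4 (Z != V) on D(Z)={1,4} D(V)={3}: no change
So after all 4 constraints: D(X) = {2,3}

Answer: {2,3}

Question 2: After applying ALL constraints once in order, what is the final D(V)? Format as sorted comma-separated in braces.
Constraint 1 (Z + X = V) on D(Z)={1,2,3,4,5,6} D(X)={2,3,7} D(V)={2,3,7}: Z {1,2,3,4,5,6}->{1,4,5}; X {2,3,7}->{2,3}; V {2,3,7}->{3,7}
Constraint 2 (V != Y) on D(V)={3,7} D(Y)={1,2,3,4,5,7}: no change
Constraint 3 (Z + V = Y) on D(Z)={1,4,5} D(V)={3,7} D(Y)={1,2,3,4,5,7}: Z {1,4,5}->{1,4}; V {3,7}->{3}; Y {1,2,3,4,5,7}->{4,7}
Constraint 4 (Z != V) on D(Z)={1,4} D(V)={3}: no change
So after all 4 constraints: D(V) = {3}

Answer: {3}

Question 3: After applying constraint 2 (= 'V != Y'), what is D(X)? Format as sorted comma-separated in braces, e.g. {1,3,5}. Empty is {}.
Answer: {2,3}

Derivation:
Constraint 1 (Z + X = V) on D(Z)={1,2,3,4,5,6} D(X)={2,3,7} D(V)={2,3,7}: Z {1,2,3,4,5,6}->{1,4,5}; X {2,3,7}->{2,3}; V {2,3,7}->{3,7}
Constraint 2 (V != Y) on D(V)={3,7} D(Y)={1,2,3,4,5,7}: no change
So after constraint 2: D(X) = {2,3}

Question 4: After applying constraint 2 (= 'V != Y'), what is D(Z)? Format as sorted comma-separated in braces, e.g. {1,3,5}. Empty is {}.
Constraint 1 (Z + X = V) on D(Z)={1,2,3,4,5,6} D(X)={2,3,7} D(V)={2,3,7}: Z {1,2,3,4,5,6}->{1,4,5}; X {2,3,7}->{2,3}; V {2,3,7}->{3,7}
Constraint 2 (V != Y) on D(V)={3,7} D(Y)={1,2,3,4,5,7}: no change
So after constraint 2: D(Z) = {1,4,5}

Answer: {1,4,5}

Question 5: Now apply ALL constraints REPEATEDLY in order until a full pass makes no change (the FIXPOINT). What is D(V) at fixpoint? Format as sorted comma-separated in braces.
Answer: {3}

Derivation:
pass 0 (initial): D(V)={2,3,7}
pass 1: V {2,3,7}->{3}; X {2,3,7}->{2,3}; Y {1,2,3,4,5,7}->{4,7}; Z {1,2,3,4,5,6}->{1,4}
pass 2: X {2,3}->{2}; Y {4,7}->{4}; Z {1,4}->{1}
pass 3: no change
Fixpoint after 3 passes: D(V) = {3}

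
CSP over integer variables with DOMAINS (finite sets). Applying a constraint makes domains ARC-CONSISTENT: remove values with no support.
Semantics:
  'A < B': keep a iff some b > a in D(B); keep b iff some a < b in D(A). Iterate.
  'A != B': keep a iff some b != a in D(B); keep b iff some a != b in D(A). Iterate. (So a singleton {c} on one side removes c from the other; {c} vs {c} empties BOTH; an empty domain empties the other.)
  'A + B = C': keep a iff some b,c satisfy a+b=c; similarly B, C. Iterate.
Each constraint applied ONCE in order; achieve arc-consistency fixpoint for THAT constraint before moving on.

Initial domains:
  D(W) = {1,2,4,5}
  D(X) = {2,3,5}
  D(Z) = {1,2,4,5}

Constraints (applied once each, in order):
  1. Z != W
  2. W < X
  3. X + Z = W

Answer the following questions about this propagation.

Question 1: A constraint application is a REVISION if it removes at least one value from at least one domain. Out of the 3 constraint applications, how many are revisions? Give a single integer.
Constraint 1 (Z != W) on D(Z)={1,2,4,5} D(W)={1,2,4,5}: no change => not a revision
Constraint 2 (W < X) on D(W)={1,2,4,5} D(X)={2,3,5}: W {1,2,4,5}->{1,2,4} => REVISION
Constraint 3 (X + Z = W) on D(X)={2,3,5} D(Z)={1,2,4,5} D(W)={1,2,4}: X {2,3,5}->{2,3}; Z {1,2,4,5}->{1,2}; W {1,2,4}->{4} => REVISION
Total revisions = 2

Answer: 2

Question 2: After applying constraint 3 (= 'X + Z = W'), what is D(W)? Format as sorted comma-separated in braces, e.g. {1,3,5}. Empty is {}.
Constraint 1 (Z != W) on D(Z)={1,2,4,5} D(W)={1,2,4,5}: no change
Constraint 2 (W < X) on D(W)={1,2,4,5} D(X)={2,3,5}: W {1,2,4,5}->{1,2,4}
Constraint 3 (X + Z = W) on D(X)={2,3,5} D(Z)={1,2,4,5} D(W)={1,2,4}: X {2,3,5}->{2,3}; Z {1,2,4,5}->{1,2}; W {1,2,4}->{4}
So after constraint 3: D(W) = {4}

Answer: {4}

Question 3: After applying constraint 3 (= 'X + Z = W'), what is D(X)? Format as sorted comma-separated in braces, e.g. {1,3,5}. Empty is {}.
Answer: {2,3}

Derivation:
Constraint 1 (Z != W) on D(Z)={1,2,4,5} D(W)={1,2,4,5}: no change
Constraint 2 (W < X) on D(W)={1,2,4,5} D(X)={2,3,5}: W {1,2,4,5}->{1,2,4}
Constraint 3 (X + Z = W) on D(X)={2,3,5} D(Z)={1,2,4,5} D(W)={1,2,4}: X {2,3,5}->{2,3}; Z {1,2,4,5}->{1,2}; W {1,2,4}->{4}
So after constraint 3: D(X) = {2,3}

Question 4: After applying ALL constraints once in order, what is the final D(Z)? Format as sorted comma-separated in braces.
Constraint 1 (Z != W) on D(Z)={1,2,4,5} D(W)={1,2,4,5}: no change
Constraint 2 (W < X) on D(W)={1,2,4,5} D(X)={2,3,5}: W {1,2,4,5}->{1,2,4}
Constraint 3 (X + Z = W) on D(X)={2,3,5} D(Z)={1,2,4,5} D(W)={1,2,4}: X {2,3,5}->{2,3}; Z {1,2,4,5}->{1,2}; W {1,2,4}->{4}
So after all 3 constraints: D(Z) = {1,2}

Answer: {1,2}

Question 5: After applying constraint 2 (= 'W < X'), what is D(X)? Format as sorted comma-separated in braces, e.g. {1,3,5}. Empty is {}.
Answer: {2,3,5}

Derivation:
Constraint 1 (Z != W) on D(Z)={1,2,4,5} D(W)={1,2,4,5}: no change
Constraint 2 (W < X) on D(W)={1,2,4,5} D(X)={2,3,5}: W {1,2,4,5}->{1,2,4}
So after constraint 2: D(X) = {2,3,5}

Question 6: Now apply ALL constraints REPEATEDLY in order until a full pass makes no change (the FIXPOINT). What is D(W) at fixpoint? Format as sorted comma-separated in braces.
pass 0 (initial): D(W)={1,2,4,5}
pass 1: W {1,2,4,5}->{4}; X {2,3,5}->{2,3}; Z {1,2,4,5}->{1,2}
pass 2: W {4}->{}; X {2,3}->{}; Z {1,2}->{}
pass 3: no change
Fixpoint after 3 passes: D(W) = {}

Answer: {}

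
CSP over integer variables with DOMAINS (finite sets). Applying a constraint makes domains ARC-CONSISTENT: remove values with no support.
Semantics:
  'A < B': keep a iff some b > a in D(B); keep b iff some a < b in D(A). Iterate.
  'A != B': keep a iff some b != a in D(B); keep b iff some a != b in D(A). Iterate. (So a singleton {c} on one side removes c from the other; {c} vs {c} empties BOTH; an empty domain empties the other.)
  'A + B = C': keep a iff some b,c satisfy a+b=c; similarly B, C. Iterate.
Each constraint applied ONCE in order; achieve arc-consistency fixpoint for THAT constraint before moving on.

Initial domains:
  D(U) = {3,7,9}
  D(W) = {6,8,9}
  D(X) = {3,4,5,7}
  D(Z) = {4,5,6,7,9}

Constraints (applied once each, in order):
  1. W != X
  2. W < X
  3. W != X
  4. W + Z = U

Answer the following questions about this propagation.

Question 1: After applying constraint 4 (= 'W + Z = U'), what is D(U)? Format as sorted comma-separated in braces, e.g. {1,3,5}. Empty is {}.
Answer: {}

Derivation:
Constraint 1 (W != X) on D(W)={6,8,9} D(X)={3,4,5,7}: no change
Constraint 2 (W < X) on D(W)={6,8,9} D(X)={3,4,5,7}: W {6,8,9}->{6}; X {3,4,5,7}->{7}
Constraint 3 (W != X) on D(W)={6} D(X)={7}: no change
Constraint 4 (W + Z = U) on D(W)={6} D(Z)={4,5,6,7,9} D(U)={3,7,9}: W {6}->{}; Z {4,5,6,7,9}->{}; U {3,7,9}->{}
So after constraint 4: D(U) = {}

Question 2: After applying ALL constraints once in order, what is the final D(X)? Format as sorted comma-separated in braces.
Answer: {7}

Derivation:
Constraint 1 (W != X) on D(W)={6,8,9} D(X)={3,4,5,7}: no change
Constraint 2 (W < X) on D(W)={6,8,9} D(X)={3,4,5,7}: W {6,8,9}->{6}; X {3,4,5,7}->{7}
Constraint 3 (W != X) on D(W)={6} D(X)={7}: no change
Constraint 4 (W + Z = U) on D(W)={6} D(Z)={4,5,6,7,9} D(U)={3,7,9}: W {6}->{}; Z {4,5,6,7,9}->{}; U {3,7,9}->{}
So after all 4 constraints: D(X) = {7}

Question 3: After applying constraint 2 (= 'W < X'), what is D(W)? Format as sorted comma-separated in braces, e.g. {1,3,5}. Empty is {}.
Constraint 1 (W != X) on D(W)={6,8,9} D(X)={3,4,5,7}: no change
Constraint 2 (W < X) on D(W)={6,8,9} D(X)={3,4,5,7}: W {6,8,9}->{6}; X {3,4,5,7}->{7}
So after constraint 2: D(W) = {6}

Answer: {6}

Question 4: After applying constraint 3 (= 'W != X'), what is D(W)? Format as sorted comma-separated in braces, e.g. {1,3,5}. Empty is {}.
Constraint 1 (W != X) on D(W)={6,8,9} D(X)={3,4,5,7}: no change
Constraint 2 (W < X) on D(W)={6,8,9} D(X)={3,4,5,7}: W {6,8,9}->{6}; X {3,4,5,7}->{7}
Constraint 3 (W != X) on D(W)={6} D(X)={7}: no change
So after constraint 3: D(W) = {6}

Answer: {6}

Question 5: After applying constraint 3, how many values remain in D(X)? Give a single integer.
Answer: 1

Derivation:
Constraint 1 (W != X) on D(W)={6,8,9} D(X)={3,4,5,7}: no change
Constraint 2 (W < X) on D(W)={6,8,9} D(X)={3,4,5,7}: W {6,8,9}->{6}; X {3,4,5,7}->{7}
Constraint 3 (W != X) on D(W)={6} D(X)={7}: no change
So after constraint 3: D(X)={7}, size = 1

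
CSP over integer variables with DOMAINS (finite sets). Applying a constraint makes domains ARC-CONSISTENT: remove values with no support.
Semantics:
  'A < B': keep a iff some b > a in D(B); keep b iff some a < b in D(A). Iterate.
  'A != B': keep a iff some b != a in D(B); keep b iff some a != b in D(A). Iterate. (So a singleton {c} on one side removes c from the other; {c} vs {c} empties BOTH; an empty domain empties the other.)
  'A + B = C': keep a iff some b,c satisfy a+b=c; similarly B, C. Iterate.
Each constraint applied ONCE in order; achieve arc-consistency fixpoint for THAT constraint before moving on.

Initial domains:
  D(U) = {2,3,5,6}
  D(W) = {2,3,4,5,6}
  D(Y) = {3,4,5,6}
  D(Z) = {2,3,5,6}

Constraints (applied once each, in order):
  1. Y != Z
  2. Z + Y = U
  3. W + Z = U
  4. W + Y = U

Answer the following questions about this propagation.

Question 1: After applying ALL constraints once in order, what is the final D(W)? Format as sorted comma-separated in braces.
Answer: {2,3}

Derivation:
Constraint 1 (Y != Z) on D(Y)={3,4,5,6} D(Z)={2,3,5,6}: no change
Constraint 2 (Z + Y = U) on D(Z)={2,3,5,6} D(Y)={3,4,5,6} D(U)={2,3,5,6}: Z {2,3,5,6}->{2,3}; Y {3,4,5,6}->{3,4}; U {2,3,5,6}->{5,6}
Constraint 3 (W + Z = U) on D(W)={2,3,4,5,6} D(Z)={2,3} D(U)={5,6}: W {2,3,4,5,6}->{2,3,4}
Constraint 4 (W + Y = U) on D(W)={2,3,4} D(Y)={3,4} D(U)={5,6}: W {2,3,4}->{2,3}
So after all 4 constraints: D(W) = {2,3}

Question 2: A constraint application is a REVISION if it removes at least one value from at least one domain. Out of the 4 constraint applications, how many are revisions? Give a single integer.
Answer: 3

Derivation:
Constraint 1 (Y != Z) on D(Y)={3,4,5,6} D(Z)={2,3,5,6}: no change => not a revision
Constraint 2 (Z + Y = U) on D(Z)={2,3,5,6} D(Y)={3,4,5,6} D(U)={2,3,5,6}: Z {2,3,5,6}->{2,3}; Y {3,4,5,6}->{3,4}; U {2,3,5,6}->{5,6} => REVISION
Constraint 3 (W + Z = U) on D(W)={2,3,4,5,6} D(Z)={2,3} D(U)={5,6}: W {2,3,4,5,6}->{2,3,4} => REVISION
Constraint 4 (W + Y = U) on D(W)={2,3,4} D(Y)={3,4} D(U)={5,6}: W {2,3,4}->{2,3} => REVISION
Total revisions = 3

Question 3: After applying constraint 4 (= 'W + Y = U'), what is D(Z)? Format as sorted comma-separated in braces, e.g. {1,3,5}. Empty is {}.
Answer: {2,3}

Derivation:
Constraint 1 (Y != Z) on D(Y)={3,4,5,6} D(Z)={2,3,5,6}: no change
Constraint 2 (Z + Y = U) on D(Z)={2,3,5,6} D(Y)={3,4,5,6} D(U)={2,3,5,6}: Z {2,3,5,6}->{2,3}; Y {3,4,5,6}->{3,4}; U {2,3,5,6}->{5,6}
Constraint 3 (W + Z = U) on D(W)={2,3,4,5,6} D(Z)={2,3} D(U)={5,6}: W {2,3,4,5,6}->{2,3,4}
Constraint 4 (W + Y = U) on D(W)={2,3,4} D(Y)={3,4} D(U)={5,6}: W {2,3,4}->{2,3}
So after constraint 4: D(Z) = {2,3}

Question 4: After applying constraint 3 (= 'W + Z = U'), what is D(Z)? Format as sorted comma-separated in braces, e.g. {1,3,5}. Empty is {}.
Answer: {2,3}

Derivation:
Constraint 1 (Y != Z) on D(Y)={3,4,5,6} D(Z)={2,3,5,6}: no change
Constraint 2 (Z + Y = U) on D(Z)={2,3,5,6} D(Y)={3,4,5,6} D(U)={2,3,5,6}: Z {2,3,5,6}->{2,3}; Y {3,4,5,6}->{3,4}; U {2,3,5,6}->{5,6}
Constraint 3 (W + Z = U) on D(W)={2,3,4,5,6} D(Z)={2,3} D(U)={5,6}: W {2,3,4,5,6}->{2,3,4}
So after constraint 3: D(Z) = {2,3}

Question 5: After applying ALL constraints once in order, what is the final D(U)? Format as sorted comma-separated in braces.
Answer: {5,6}

Derivation:
Constraint 1 (Y != Z) on D(Y)={3,4,5,6} D(Z)={2,3,5,6}: no change
Constraint 2 (Z + Y = U) on D(Z)={2,3,5,6} D(Y)={3,4,5,6} D(U)={2,3,5,6}: Z {2,3,5,6}->{2,3}; Y {3,4,5,6}->{3,4}; U {2,3,5,6}->{5,6}
Constraint 3 (W + Z = U) on D(W)={2,3,4,5,6} D(Z)={2,3} D(U)={5,6}: W {2,3,4,5,6}->{2,3,4}
Constraint 4 (W + Y = U) on D(W)={2,3,4} D(Y)={3,4} D(U)={5,6}: W {2,3,4}->{2,3}
So after all 4 constraints: D(U) = {5,6}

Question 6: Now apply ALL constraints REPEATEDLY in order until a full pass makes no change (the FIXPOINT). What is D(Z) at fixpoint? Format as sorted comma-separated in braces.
Answer: {2,3}

Derivation:
pass 0 (initial): D(Z)={2,3,5,6}
pass 1: U {2,3,5,6}->{5,6}; W {2,3,4,5,6}->{2,3}; Y {3,4,5,6}->{3,4}; Z {2,3,5,6}->{2,3}
pass 2: no change
Fixpoint after 2 passes: D(Z) = {2,3}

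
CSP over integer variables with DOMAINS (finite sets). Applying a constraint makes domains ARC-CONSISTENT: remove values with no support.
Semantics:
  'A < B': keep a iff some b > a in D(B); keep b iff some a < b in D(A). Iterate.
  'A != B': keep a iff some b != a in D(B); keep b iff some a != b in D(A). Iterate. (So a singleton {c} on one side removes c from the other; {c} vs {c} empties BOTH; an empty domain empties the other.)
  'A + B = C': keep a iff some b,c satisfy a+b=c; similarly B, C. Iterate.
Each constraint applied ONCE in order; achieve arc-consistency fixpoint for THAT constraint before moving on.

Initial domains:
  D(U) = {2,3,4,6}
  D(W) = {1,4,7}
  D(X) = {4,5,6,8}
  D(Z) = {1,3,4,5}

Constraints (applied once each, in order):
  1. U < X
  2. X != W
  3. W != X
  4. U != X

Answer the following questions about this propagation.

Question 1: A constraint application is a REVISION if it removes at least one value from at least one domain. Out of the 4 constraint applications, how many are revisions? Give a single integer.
Answer: 0

Derivation:
Constraint 1 (U < X) on D(U)={2,3,4,6} D(X)={4,5,6,8}: no change => not a revision
Constraint 2 (X != W) on D(X)={4,5,6,8} D(W)={1,4,7}: no change => not a revision
Constraint 3 (W != X) on D(W)={1,4,7} D(X)={4,5,6,8}: no change => not a revision
Constraint 4 (U != X) on D(U)={2,3,4,6} D(X)={4,5,6,8}: no change => not a revision
Total revisions = 0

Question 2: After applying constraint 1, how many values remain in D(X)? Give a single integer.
Answer: 4

Derivation:
Constraint 1 (U < X) on D(U)={2,3,4,6} D(X)={4,5,6,8}: no change
So after constraint 1: D(X)={4,5,6,8}, size = 4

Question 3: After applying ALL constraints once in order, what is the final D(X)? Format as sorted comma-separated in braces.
Answer: {4,5,6,8}

Derivation:
Constraint 1 (U < X) on D(U)={2,3,4,6} D(X)={4,5,6,8}: no change
Constraint 2 (X != W) on D(X)={4,5,6,8} D(W)={1,4,7}: no change
Constraint 3 (W != X) on D(W)={1,4,7} D(X)={4,5,6,8}: no change
Constraint 4 (U != X) on D(U)={2,3,4,6} D(X)={4,5,6,8}: no change
So after all 4 constraints: D(X) = {4,5,6,8}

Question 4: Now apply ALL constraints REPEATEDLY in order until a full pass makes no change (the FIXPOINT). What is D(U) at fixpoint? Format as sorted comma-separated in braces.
Answer: {2,3,4,6}

Derivation:
pass 0 (initial): D(U)={2,3,4,6}
pass 1: no change
Fixpoint after 1 passes: D(U) = {2,3,4,6}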